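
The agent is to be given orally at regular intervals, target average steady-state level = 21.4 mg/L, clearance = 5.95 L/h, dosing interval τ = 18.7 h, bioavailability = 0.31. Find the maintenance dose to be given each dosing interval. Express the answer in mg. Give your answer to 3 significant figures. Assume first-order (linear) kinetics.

At steady state, F × (Dose/τ) = Css × CL.
Dose = Css × CL × τ / F = 21.4 × 5.950 × 18.7 / 0.31 = 7681 mg

7680 mg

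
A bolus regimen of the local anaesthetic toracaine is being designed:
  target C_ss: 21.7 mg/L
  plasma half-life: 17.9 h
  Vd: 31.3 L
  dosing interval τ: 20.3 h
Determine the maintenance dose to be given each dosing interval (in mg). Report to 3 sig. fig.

534 mg

k = ln2 / t½ = 0.693147 / 17.9 = 0.03872 h⁻¹
CL = k × Vd = 0.03872 × 31.3 = 1.212 L/h
At steady state, Dose/τ = Css × CL.
Dose = Css × CL × τ = 21.7 × 1.212 × 20.3 = 533.9 mg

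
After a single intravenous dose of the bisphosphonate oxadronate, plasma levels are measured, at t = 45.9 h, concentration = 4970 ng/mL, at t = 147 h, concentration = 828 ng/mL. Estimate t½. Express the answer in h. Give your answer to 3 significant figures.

k = ln(C₁/C₂) / (t₂ − t₁) = ln(4970/828) / (147 − 45.9)
  = 1.792 / 101.1 = 0.01773 h⁻¹
t½ = ln2 / k = 0.693147 / 0.01773 = 39.09 h

39.1 h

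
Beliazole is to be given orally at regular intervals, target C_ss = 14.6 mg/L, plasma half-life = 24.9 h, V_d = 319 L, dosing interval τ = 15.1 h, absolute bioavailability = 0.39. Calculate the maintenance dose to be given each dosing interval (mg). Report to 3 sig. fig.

k = ln2 / t½ = 0.693147 / 24.9 = 0.02784 h⁻¹
CL = k × Vd = 0.02784 × 319 = 8.881 L/h
At steady state, F × (Dose/τ) = Css × CL.
Dose = Css × CL × τ / F = 14.6 × 8.881 × 15.1 / 0.39 = 5020 mg

5020 mg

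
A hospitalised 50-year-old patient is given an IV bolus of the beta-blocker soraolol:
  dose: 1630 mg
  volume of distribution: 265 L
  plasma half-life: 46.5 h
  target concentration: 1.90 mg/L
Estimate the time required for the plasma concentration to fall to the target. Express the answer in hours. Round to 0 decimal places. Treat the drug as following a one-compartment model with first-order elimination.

C₀ = Dose / Vd = 1630 / 265 = 6.151 mg/L
k = ln2 / t½ = 0.693147 / 46.5 = 0.01491 h⁻¹
t = ln(C₀ / C) / k = ln(6.151 / 1.90) / 0.01491
  = ln(3.237) / 0.01491 = 1.175 / 0.01491 = 78.81 h

79 h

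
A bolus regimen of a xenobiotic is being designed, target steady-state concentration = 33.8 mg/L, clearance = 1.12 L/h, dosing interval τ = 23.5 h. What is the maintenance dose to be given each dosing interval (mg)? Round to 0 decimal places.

890 mg

At steady state, Dose/τ = Css × CL.
Dose = Css × CL × τ = 33.8 × 1.120 × 23.5 = 889.6 mg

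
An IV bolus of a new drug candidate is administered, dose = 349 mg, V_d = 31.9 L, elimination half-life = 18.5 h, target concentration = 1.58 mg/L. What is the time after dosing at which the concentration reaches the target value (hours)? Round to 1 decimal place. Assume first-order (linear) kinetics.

C₀ = Dose / Vd = 349.0 / 31.9 = 10.94 mg/L
k = ln2 / t½ = 0.693147 / 18.5 = 0.03747 h⁻¹
t = ln(C₀ / C) / k = ln(10.94 / 1.58) / 0.03747
  = ln(6.924) / 0.03747 = 1.935 / 0.03747 = 51.64 h

51.6 h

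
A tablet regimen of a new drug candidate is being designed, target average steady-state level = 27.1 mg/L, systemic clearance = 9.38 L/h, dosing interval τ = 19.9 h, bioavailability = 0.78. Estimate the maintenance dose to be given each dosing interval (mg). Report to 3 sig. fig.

6490 mg

At steady state, F × (Dose/τ) = Css × CL.
Dose = Css × CL × τ / F = 27.1 × 9.380 × 19.9 / 0.78 = 6485 mg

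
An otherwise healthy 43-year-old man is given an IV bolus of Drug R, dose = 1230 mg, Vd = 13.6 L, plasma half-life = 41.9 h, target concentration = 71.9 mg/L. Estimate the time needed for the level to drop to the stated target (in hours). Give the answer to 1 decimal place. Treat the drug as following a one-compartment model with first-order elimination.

13.9 h

C₀ = Dose / Vd = 1230 / 13.6 = 90.44 mg/L
k = ln2 / t½ = 0.693147 / 41.9 = 0.01654 h⁻¹
t = ln(C₀ / C) / k = ln(90.44 / 71.9) / 0.01654
  = ln(1.258) / 0.01654 = 0.2295 / 0.01654 = 13.88 h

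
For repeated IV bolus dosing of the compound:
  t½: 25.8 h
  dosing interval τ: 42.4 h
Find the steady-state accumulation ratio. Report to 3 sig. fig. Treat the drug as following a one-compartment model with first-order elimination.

1.47

k = ln2 / t½ = 0.693147 / 25.8 = 0.02687 h⁻¹
e^(−kτ) = e^(−0.02687 × 42.4) = 0.3200
Accumulation ratio R = 1 / (1 − e^(−kτ)) = 1 / (1 − 0.3200) = 1.471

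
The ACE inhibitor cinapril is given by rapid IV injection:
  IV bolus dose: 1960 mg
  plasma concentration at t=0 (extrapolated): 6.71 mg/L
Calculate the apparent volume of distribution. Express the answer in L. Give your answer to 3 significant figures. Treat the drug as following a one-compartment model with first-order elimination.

292 L

Vd = Dose / C₀ = 1960 / 6.71 = 292.1 L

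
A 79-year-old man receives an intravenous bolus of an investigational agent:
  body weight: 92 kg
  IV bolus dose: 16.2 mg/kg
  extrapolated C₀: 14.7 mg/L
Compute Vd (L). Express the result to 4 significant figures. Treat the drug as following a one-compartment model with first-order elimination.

Dose = 16.2 × 92 = 1490 mg
Vd = Dose / C₀ = 1490 / 14.7 = 101.4 L

101.4 L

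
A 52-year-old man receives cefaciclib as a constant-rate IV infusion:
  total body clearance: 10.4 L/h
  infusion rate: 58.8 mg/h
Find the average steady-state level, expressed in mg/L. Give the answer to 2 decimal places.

5.65 mg/L

At steady state Css = R₀ / CL = 58.8 / 10.40 = 5.654 mg/L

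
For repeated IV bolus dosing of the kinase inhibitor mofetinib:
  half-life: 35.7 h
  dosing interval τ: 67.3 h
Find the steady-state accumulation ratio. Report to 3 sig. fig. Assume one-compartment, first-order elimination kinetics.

1.37

k = ln2 / t½ = 0.693147 / 35.7 = 0.01942 h⁻¹
e^(−kτ) = e^(−0.01942 × 67.3) = 0.2706
Accumulation ratio R = 1 / (1 − e^(−kτ)) = 1 / (1 − 0.2706) = 1.371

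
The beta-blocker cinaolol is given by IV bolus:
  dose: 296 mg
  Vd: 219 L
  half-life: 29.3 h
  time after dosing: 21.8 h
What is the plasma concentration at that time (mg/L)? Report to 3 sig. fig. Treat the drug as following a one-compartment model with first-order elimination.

0.807 mg/L

C₀ = Dose / Vd = 296.0 / 219 = 1.352 mg/L
k = ln2 / t½ = 0.693147 / 29.3 = 0.02366 h⁻¹
C = C₀ · e^(−k·t) = 1.352 × e^(−0.02366 × 21.8)
  = 1.352 × 0.5970 = 0.8071 mg/L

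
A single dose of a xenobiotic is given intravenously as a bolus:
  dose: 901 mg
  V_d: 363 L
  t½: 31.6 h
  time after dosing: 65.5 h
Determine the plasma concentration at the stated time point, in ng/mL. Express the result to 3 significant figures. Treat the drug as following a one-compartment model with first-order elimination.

590 ng/mL

C₀ = Dose / Vd = 901.0 / 363 = 2.482 mg/L
k = ln2 / t½ = 0.693147 / 31.6 = 0.02194 h⁻¹
C = C₀ · e^(−k·t) = 2.482 × e^(−0.02194 × 65.5)
  = 2.482 × 0.2376 = 0.5897 mg/L
Convert: 0.5897 mg/L × 1000 = 589.7 ng/mL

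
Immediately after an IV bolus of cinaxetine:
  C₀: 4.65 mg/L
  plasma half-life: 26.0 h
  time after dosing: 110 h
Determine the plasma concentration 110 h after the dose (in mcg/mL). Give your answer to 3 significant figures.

0.248 mcg/mL

k = ln2 / t½ = 0.693147 / 26.0 = 0.02666 h⁻¹
C = C₀ · e^(−k·t) = 4.650 × e^(−0.02666 × 110)
  = 4.650 × 0.05326 = 0.2477 mg/L
(0.2477 mg/L = 0.2477 mcg/mL)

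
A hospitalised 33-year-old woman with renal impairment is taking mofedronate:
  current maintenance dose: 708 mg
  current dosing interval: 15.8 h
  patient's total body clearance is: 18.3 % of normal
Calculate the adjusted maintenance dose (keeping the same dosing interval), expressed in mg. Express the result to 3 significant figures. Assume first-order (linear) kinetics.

To keep the same average steady-state level, dosing rate must scale with clearance.
CL ratio = 18.3 / 100 = 0.1830
New dose (same interval) = 708 × 0.1830 = 129.6 mg

130 mg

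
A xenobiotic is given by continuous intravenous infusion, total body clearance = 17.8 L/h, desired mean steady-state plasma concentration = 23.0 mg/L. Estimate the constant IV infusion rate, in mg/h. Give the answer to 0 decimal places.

At steady state, infusion rate R₀ = Css × CL = 23.0 × 17.80 = 409.4 mg/h

409 mg/h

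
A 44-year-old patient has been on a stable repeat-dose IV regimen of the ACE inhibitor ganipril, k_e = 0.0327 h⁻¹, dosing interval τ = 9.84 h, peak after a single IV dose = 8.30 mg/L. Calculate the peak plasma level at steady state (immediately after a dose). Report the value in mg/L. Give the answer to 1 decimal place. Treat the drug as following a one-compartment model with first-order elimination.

30.2 mg/L

e^(−kτ) = e^(−0.03270 × 9.84) = 0.7249
Accumulation ratio R = 1 / (1 − e^(−kτ)) = 1 / (1 − 0.7249) = 3.635
Steady-state peak = C₀ × R = 8.30 × 3.635 = 30.17 mg/L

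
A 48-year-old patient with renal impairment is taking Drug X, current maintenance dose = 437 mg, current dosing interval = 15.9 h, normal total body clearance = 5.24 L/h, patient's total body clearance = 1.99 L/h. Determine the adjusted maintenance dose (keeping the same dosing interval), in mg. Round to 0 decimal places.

166 mg

To keep the same average steady-state level, dosing rate must scale with clearance.
CL ratio = 1.99 / 5.24 = 0.3798
New dose (same interval) = 437 × 0.3798 = 166.0 mg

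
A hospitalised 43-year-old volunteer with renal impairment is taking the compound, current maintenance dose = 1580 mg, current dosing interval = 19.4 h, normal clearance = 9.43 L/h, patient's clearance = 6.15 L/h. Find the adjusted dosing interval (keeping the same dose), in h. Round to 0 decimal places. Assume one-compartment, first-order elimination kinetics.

30 h

To keep the same average steady-state level, dosing rate must scale with clearance.
CL ratio = 6.15 / 9.43 = 0.6522
New interval (same dose) = 19.4 / 0.6522 = 29.75 h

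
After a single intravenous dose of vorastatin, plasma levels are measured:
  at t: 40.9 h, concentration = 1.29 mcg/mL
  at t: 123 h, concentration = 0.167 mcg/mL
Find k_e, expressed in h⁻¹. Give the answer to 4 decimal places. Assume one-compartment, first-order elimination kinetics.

k = ln(C₁/C₂) / (t₂ − t₁) = ln(1.29/0.167) / (123 − 40.9)
  = 2.044 / 82.10 = 0.02490 h⁻¹

0.0249 h⁻¹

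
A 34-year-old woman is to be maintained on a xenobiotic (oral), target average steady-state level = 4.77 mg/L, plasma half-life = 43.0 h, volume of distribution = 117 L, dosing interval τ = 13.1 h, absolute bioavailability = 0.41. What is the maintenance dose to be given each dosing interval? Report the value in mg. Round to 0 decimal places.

k = ln2 / t½ = 0.693147 / 43.0 = 0.01612 h⁻¹
CL = k × Vd = 0.01612 × 117 = 1.886 L/h
At steady state, F × (Dose/τ) = Css × CL.
Dose = Css × CL × τ / F = 4.77 × 1.886 × 13.1 / 0.41 = 287.4 mg

287 mg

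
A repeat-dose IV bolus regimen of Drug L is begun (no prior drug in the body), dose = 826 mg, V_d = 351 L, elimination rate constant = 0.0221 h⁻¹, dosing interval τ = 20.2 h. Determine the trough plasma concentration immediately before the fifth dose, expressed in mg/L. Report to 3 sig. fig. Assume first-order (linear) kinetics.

C₀ per dose = Dose / Vd = 826 / 351 = 2.353 mg/L
Fraction remaining after one interval: r = e^(−kτ) = e^(−0.02210 × 20.2) = 0.6399
Before dose 5, 4 doses have been given (aged 1τ, 2τ, 3τ, 4τ).
C_trough = C₀ × (r + r² + … + r^4) = C₀ × r(1−r^4)/(1−r)
        = 2.353 × 0.6399 × (1 − 0.1677) / (1 − 0.6399) = 3.480 mg/L

3.48 mg/L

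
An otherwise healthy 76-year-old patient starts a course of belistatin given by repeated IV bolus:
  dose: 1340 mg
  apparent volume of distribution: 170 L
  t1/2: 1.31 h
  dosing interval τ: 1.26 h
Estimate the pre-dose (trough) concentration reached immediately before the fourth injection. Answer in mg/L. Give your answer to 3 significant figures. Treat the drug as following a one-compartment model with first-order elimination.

7.19 mg/L

C₀ per dose = Dose / Vd = 1340 / 170 = 7.882 mg/L
k = ln2 / t½ = 0.693147 / 1.31 = 0.5291 h⁻¹
Fraction remaining after one interval: r = e^(−kτ) = e^(−0.5291 × 1.26) = 0.5134
Before dose 4, 3 doses have been given (aged 1τ, 2τ, 3τ).
C_trough = C₀ × (r + r² + … + r^3) = C₀ × r(1−r^3)/(1−r)
        = 7.882 × 0.5134 × (1 − 0.1353) / (1 − 0.5134) = 7.191 mg/L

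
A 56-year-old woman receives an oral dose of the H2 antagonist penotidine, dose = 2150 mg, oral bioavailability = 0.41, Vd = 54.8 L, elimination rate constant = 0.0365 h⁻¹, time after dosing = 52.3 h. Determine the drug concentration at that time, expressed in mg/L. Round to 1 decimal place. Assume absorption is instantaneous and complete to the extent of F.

Amount reaching circulation = F × Dose = 0.41 × 2150 = 881.5 mg
C₀ = F·Dose / Vd = 881.5 / 54.8 = 16.09 mg/L
C = C₀ · e^(−k·t) = 16.09 × e^(−0.03650 × 52.3)
  = 16.09 × 0.1482 = 2.385 mg/L

2.4 mg/L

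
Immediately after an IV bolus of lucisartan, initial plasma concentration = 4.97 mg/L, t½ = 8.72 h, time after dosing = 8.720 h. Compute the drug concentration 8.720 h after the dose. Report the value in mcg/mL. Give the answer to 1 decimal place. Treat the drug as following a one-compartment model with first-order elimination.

k = ln2 / t½ = 0.693147 / 8.72 = 0.07949 h⁻¹
t / t½ = 8.720 / 8.72 = 1 half-lives
C = C₀ × (1/2)^1 = 4.970 × 0.5000 = 2.485 mg/L
(2.485 mg/L = 2.485 mcg/mL)

2.5 mcg/mL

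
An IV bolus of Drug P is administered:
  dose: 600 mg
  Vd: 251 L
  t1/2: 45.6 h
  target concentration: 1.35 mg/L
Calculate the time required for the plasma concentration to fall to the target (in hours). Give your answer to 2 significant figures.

38 h

C₀ = Dose / Vd = 600.0 / 251 = 2.390 mg/L
k = ln2 / t½ = 0.693147 / 45.6 = 0.01520 h⁻¹
t = ln(C₀ / C) / k = ln(2.390 / 1.35) / 0.01520
  = ln(1.770) / 0.01520 = 0.5710 / 0.01520 = 37.57 h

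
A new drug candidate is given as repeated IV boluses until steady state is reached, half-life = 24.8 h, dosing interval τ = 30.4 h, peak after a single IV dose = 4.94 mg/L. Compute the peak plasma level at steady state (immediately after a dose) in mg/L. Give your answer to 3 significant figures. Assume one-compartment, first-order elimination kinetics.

8.63 mg/L

k = ln2 / t½ = 0.693147 / 24.8 = 0.02795 h⁻¹
e^(−kτ) = e^(−0.02795 × 30.4) = 0.4276
Accumulation ratio R = 1 / (1 − e^(−kτ)) = 1 / (1 − 0.4276) = 1.747
Steady-state peak = C₀ × R = 4.94 × 1.747 = 8.630 mg/L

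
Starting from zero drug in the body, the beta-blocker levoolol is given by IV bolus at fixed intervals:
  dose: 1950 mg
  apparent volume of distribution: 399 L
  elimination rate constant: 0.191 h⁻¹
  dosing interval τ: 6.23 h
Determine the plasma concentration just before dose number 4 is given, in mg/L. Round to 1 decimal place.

C₀ per dose = Dose / Vd = 1950 / 399 = 4.887 mg/L
Fraction remaining after one interval: r = e^(−kτ) = e^(−0.1910 × 6.23) = 0.3042
Before dose 4, 3 doses have been given (aged 1τ, 2τ, 3τ).
C_trough = C₀ × (r + r² + … + r^3) = C₀ × r(1−r^3)/(1−r)
        = 4.887 × 0.3042 × (1 − 0.02815) / (1 − 0.3042) = 2.076 mg/L

2.1 mg/L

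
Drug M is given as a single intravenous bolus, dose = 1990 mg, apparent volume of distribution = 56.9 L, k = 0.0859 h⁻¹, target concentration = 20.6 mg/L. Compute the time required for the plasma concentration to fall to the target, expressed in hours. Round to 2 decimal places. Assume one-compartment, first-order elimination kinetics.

6.16 h

C₀ = Dose / Vd = 1990 / 56.9 = 34.97 mg/L
t = ln(C₀ / C) / k = ln(34.97 / 20.6) / 0.08590
  = ln(1.698) / 0.08590 = 0.5295 / 0.08590 = 6.164 h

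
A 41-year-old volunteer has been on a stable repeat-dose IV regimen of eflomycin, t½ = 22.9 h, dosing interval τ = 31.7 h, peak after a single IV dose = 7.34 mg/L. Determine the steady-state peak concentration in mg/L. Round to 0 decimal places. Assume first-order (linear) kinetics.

k = ln2 / t½ = 0.693147 / 22.9 = 0.03027 h⁻¹
e^(−kτ) = e^(−0.03027 × 31.7) = 0.3831
Accumulation ratio R = 1 / (1 − e^(−kτ)) = 1 / (1 − 0.3831) = 1.621
Steady-state peak = C₀ × R = 7.34 × 1.621 = 11.90 mg/L

12 mg/L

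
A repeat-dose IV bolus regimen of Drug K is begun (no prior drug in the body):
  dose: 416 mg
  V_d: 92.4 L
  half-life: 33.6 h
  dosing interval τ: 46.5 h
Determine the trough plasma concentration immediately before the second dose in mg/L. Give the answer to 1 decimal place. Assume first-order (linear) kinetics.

1.7 mg/L

C₀ per dose = Dose / Vd = 416 / 92.4 = 4.502 mg/L
k = ln2 / t½ = 0.693147 / 33.6 = 0.02063 h⁻¹
Fraction remaining after one interval: r = e^(−kτ) = e^(−0.02063 × 46.5) = 0.3832
Before dose 2, 1 dose has been given (aged 1τ).
C_trough = C₀ × r = 4.502 × 0.3832 = 1.725 mg/L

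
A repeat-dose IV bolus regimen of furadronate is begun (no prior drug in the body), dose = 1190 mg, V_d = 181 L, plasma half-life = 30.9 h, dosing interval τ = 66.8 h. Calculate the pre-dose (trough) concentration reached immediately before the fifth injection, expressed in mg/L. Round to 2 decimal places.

C₀ per dose = Dose / Vd = 1190 / 181 = 6.575 mg/L
k = ln2 / t½ = 0.693147 / 30.9 = 0.02243 h⁻¹
Fraction remaining after one interval: r = e^(−kτ) = e^(−0.02243 × 66.8) = 0.2235
Before dose 5, 4 doses have been given (aged 1τ, 2τ, 3τ, 4τ).
C_trough = C₀ × (r + r² + … + r^4) = C₀ × r(1−r^4)/(1−r)
        = 6.575 × 0.2235 × (1 − 0.002495) / (1 − 0.2235) = 1.888 mg/L

1.89 mg/L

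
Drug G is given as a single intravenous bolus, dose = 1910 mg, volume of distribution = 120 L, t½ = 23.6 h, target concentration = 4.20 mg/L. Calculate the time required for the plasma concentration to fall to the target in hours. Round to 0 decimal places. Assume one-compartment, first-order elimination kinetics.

C₀ = Dose / Vd = 1910 / 120 = 15.92 mg/L
k = ln2 / t½ = 0.693147 / 23.6 = 0.02937 h⁻¹
t = ln(C₀ / C) / k = ln(15.92 / 4.20) / 0.02937
  = ln(3.790) / 0.02937 = 1.332 / 0.02937 = 45.35 h

45 h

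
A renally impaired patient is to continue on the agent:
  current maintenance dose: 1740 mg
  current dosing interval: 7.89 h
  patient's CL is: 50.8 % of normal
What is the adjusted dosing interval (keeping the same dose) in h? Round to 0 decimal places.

To keep the same average steady-state level, dosing rate must scale with clearance.
CL ratio = 50.8 / 100 = 0.5080
New interval (same dose) = 7.89 / 0.5080 = 15.53 h

16 h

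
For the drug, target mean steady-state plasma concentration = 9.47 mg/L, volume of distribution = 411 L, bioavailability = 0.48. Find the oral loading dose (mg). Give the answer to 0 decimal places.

LD = Css × Vd / F = 9.47 × 411 / 0.48 = 8109 mg

8109 mg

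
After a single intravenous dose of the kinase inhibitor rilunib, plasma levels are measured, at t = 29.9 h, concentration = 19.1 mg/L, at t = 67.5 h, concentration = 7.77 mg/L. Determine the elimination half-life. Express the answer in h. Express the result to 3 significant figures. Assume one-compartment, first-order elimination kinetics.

k = ln(C₁/C₂) / (t₂ − t₁) = ln(19.1/7.77) / (67.5 − 29.9)
  = 0.8994 / 37.60 = 0.02392 h⁻¹
t½ = ln2 / k = 0.693147 / 0.02392 = 28.98 h

29.0 h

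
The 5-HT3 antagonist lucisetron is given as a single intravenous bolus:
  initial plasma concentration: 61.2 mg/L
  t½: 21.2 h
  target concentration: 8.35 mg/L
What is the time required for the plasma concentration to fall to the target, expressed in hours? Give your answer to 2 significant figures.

61 h

k = ln2 / t½ = 0.693147 / 21.2 = 0.03270 h⁻¹
t = ln(C₀ / C) / k = ln(61.20 / 8.35) / 0.03270
  = ln(7.329) / 0.03270 = 1.992 / 0.03270 = 60.92 h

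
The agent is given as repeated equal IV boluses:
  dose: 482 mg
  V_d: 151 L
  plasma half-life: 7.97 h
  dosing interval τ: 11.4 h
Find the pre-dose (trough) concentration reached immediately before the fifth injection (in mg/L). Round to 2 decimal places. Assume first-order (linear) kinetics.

C₀ per dose = Dose / Vd = 482 / 151 = 3.192 mg/L
k = ln2 / t½ = 0.693147 / 7.97 = 0.08697 h⁻¹
Fraction remaining after one interval: r = e^(−kτ) = e^(−0.08697 × 11.4) = 0.3710
Before dose 5, 4 doses have been given (aged 1τ, 2τ, 3τ, 4τ).
C_trough = C₀ × (r + r² + … + r^4) = C₀ × r(1−r^4)/(1−r)
        = 3.192 × 0.3710 × (1 − 0.01895) / (1 − 0.3710) = 1.847 mg/L

1.85 mg/L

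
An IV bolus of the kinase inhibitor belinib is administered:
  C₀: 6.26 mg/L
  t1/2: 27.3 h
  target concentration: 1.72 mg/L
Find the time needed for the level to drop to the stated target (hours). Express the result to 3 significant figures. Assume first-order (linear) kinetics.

k = ln2 / t½ = 0.693147 / 27.3 = 0.02539 h⁻¹
t = ln(C₀ / C) / k = ln(6.260 / 1.72) / 0.02539
  = ln(3.640) / 0.02539 = 1.292 / 0.02539 = 50.89 h

50.9 h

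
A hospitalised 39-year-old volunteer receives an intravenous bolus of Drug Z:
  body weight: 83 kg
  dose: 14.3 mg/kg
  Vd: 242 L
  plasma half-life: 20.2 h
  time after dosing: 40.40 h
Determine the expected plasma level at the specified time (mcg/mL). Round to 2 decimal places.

1.23 mcg/mL

Total dose = 14.3 × 83 = 1187 mg
C₀ = Dose / Vd = 1187 / 242 = 4.905 mg/L
k = ln2 / t½ = 0.693147 / 20.2 = 0.03431 h⁻¹
t / t½ = 40.40 / 20.2 = 2 half-lives
C = C₀ × (1/2)^2 = 4.905 × 0.2500 = 1.226 mg/L
(1.226 mg/L = 1.226 mcg/mL)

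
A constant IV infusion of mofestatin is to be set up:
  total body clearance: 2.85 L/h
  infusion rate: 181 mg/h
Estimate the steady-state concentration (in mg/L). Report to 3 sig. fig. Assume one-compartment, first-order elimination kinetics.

At steady state Css = R₀ / CL = 181 / 2.850 = 63.51 mg/L

63.5 mg/L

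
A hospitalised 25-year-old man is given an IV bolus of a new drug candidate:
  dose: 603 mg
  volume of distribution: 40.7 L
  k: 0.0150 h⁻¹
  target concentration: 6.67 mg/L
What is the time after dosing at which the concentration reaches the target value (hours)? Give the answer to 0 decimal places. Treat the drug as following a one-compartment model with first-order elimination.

C₀ = Dose / Vd = 603.0 / 40.7 = 14.82 mg/L
t = ln(C₀ / C) / k = ln(14.82 / 6.67) / 0.01500
  = ln(2.222) / 0.01500 = 0.7984 / 0.01500 = 53.23 h

53 h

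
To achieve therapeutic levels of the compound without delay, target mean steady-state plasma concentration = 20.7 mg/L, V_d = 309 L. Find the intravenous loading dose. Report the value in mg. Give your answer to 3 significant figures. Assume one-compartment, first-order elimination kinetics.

6400 mg

LD = Css × Vd = 20.7 × 309 = 6396 mg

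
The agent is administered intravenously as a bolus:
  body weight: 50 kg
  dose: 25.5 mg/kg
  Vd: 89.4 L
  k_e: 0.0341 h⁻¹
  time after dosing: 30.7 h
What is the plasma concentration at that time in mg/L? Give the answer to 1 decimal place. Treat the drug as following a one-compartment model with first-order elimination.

5.0 mg/L

Total dose = 25.5 × 50 = 1275 mg
C₀ = Dose / Vd = 1275 / 89.4 = 14.26 mg/L
C = C₀ · e^(−k·t) = 14.26 × e^(−0.03410 × 30.7)
  = 14.26 × 0.3510 = 5.005 mg/L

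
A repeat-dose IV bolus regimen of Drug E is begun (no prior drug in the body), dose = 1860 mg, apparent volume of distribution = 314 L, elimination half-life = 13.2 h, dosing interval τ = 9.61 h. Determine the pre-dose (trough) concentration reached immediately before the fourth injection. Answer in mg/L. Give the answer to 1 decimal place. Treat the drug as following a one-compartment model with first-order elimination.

7.0 mg/L

C₀ per dose = Dose / Vd = 1860 / 314 = 5.924 mg/L
k = ln2 / t½ = 0.693147 / 13.2 = 0.05251 h⁻¹
Fraction remaining after one interval: r = e^(−kτ) = e^(−0.05251 × 9.61) = 0.6037
Before dose 4, 3 doses have been given (aged 1τ, 2τ, 3τ).
C_trough = C₀ × (r + r² + … + r^3) = C₀ × r(1−r^3)/(1−r)
        = 5.924 × 0.6037 × (1 − 0.2200) / (1 − 0.6037) = 7.039 mg/L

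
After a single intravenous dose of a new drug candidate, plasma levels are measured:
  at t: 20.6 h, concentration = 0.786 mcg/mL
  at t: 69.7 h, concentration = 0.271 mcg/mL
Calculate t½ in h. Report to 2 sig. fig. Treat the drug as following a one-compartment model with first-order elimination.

k = ln(C₁/C₂) / (t₂ − t₁) = ln(0.786/0.271) / (69.7 − 20.6)
  = 1.065 / 49.10 = 0.02169 h⁻¹
t½ = ln2 / k = 0.693147 / 0.02169 = 31.96 h

32 h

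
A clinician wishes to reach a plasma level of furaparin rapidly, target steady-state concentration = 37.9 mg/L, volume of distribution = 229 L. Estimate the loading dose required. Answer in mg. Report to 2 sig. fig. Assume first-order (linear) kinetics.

8700 mg

LD = Css × Vd = 37.9 × 229 = 8679 mg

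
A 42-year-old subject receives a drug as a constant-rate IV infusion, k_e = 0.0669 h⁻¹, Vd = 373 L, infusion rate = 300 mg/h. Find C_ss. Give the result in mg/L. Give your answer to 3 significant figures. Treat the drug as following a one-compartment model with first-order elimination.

12.0 mg/L

CL = k × Vd = 0.06690 × 373 = 24.95 L/h
At steady state Css = R₀ / CL = 300 / 24.95 = 12.02 mg/L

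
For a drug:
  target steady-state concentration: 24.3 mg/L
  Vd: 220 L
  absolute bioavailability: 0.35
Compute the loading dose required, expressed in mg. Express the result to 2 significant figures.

LD = Css × Vd / F = 24.3 × 220 / 0.35 = 15270 mg

15000 mg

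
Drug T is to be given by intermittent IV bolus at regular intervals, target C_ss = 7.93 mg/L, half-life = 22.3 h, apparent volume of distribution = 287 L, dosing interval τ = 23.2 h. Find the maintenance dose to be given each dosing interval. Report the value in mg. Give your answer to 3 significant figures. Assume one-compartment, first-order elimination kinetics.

k = ln2 / t½ = 0.693147 / 22.3 = 0.03108 h⁻¹
CL = k × Vd = 0.03108 × 287 = 8.920 L/h
At steady state, Dose/τ = Css × CL.
Dose = Css × CL × τ = 7.93 × 8.920 × 23.2 = 1641 mg

1640 mg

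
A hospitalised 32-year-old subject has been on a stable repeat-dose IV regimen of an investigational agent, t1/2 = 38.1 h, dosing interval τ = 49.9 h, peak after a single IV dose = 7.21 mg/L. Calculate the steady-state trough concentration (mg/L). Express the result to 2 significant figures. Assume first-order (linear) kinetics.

4.9 mg/L

k = ln2 / t½ = 0.693147 / 38.1 = 0.01819 h⁻¹
e^(−kτ) = e^(−0.01819 × 49.9) = 0.4035
Accumulation ratio R = 1 / (1 − e^(−kτ)) = 1 / (1 − 0.4035) = 1.676
Steady-state trough = C₀ × R × e^(−kτ) = 7.21 × 1.676 × 0.4035 = 4.876 mg/L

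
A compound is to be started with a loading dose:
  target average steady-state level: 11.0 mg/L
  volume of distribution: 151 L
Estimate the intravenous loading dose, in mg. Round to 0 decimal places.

LD = Css × Vd = 11.0 × 151 = 1661 mg

1661 mg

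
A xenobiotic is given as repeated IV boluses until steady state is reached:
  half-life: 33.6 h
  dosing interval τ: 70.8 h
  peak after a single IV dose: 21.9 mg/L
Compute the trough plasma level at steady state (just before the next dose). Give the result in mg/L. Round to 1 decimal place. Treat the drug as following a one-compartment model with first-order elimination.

k = ln2 / t½ = 0.693147 / 33.6 = 0.02063 h⁻¹
e^(−kτ) = e^(−0.02063 × 70.8) = 0.2321
Accumulation ratio R = 1 / (1 − e^(−kτ)) = 1 / (1 − 0.2321) = 1.302
Steady-state trough = C₀ × R × e^(−kτ) = 21.9 × 1.302 × 0.2321 = 6.618 mg/L

6.6 mg/L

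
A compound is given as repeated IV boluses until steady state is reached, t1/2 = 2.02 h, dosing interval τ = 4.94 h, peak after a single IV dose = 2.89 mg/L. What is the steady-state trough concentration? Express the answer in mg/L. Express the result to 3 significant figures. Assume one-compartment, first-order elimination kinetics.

k = ln2 / t½ = 0.693147 / 2.02 = 0.3431 h⁻¹
e^(−kτ) = e^(−0.3431 × 4.94) = 0.1836
Accumulation ratio R = 1 / (1 − e^(−kτ)) = 1 / (1 − 0.1836) = 1.225
Steady-state trough = C₀ × R × e^(−kτ) = 2.89 × 1.225 × 0.1836 = 0.6500 mg/L

0.650 mg/L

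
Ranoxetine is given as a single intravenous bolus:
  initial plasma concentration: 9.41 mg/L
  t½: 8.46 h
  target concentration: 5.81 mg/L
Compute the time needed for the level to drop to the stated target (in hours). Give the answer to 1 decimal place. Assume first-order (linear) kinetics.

k = ln2 / t½ = 0.693147 / 8.46 = 0.08193 h⁻¹
t = ln(C₀ / C) / k = ln(9.410 / 5.81) / 0.08193
  = ln(1.620) / 0.08193 = 0.4824 / 0.08193 = 5.888 h

5.9 h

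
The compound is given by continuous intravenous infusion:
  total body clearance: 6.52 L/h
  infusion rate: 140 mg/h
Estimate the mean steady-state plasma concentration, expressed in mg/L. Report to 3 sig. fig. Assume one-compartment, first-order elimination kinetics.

At steady state Css = R₀ / CL = 140 / 6.520 = 21.47 mg/L

21.5 mg/L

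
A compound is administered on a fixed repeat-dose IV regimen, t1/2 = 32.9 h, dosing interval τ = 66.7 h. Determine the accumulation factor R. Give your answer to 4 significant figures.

1.325

k = ln2 / t½ = 0.693147 / 32.9 = 0.02107 h⁻¹
e^(−kτ) = e^(−0.02107 × 66.7) = 0.2453
Accumulation ratio R = 1 / (1 − e^(−kτ)) = 1 / (1 − 0.2453) = 1.325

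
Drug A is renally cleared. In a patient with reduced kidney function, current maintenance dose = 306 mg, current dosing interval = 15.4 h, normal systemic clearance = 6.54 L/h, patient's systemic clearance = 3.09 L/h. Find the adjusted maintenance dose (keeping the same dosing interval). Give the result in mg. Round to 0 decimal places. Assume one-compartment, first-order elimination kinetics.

To keep the same average steady-state level, dosing rate must scale with clearance.
CL ratio = 3.09 / 6.54 = 0.4725
New dose (same interval) = 306 × 0.4725 = 144.6 mg

145 mg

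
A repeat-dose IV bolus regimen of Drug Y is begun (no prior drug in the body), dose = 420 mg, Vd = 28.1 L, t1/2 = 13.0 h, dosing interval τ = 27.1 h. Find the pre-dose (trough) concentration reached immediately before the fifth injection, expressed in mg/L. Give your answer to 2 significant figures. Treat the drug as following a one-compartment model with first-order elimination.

C₀ per dose = Dose / Vd = 420 / 28.1 = 14.95 mg/L
k = ln2 / t½ = 0.693147 / 13.0 = 0.05332 h⁻¹
Fraction remaining after one interval: r = e^(−kτ) = e^(−0.05332 × 27.1) = 0.2358
Before dose 5, 4 doses have been given (aged 1τ, 2τ, 3τ, 4τ).
C_trough = C₀ × (r + r² + … + r^4) = C₀ × r(1−r^4)/(1−r)
        = 14.95 × 0.2358 × (1 − 0.003092) / (1 − 0.2358) = 4.599 mg/L

4.6 mg/L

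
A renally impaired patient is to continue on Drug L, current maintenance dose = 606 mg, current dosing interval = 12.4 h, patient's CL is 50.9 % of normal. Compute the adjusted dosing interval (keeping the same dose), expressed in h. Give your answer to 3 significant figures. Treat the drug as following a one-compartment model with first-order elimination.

To keep the same average steady-state level, dosing rate must scale with clearance.
CL ratio = 50.9 / 100 = 0.5090
New interval (same dose) = 12.4 / 0.5090 = 24.36 h

24.4 h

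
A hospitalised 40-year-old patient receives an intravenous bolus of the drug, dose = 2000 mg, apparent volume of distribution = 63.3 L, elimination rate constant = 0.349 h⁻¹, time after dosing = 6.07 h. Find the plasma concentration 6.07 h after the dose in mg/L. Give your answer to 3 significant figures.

3.80 mg/L

C₀ = Dose / Vd = 2000 / 63.3 = 31.60 mg/L
C = C₀ · e^(−k·t) = 31.60 × e^(−0.3490 × 6.07)
  = 31.60 × 0.1202 = 3.798 mg/L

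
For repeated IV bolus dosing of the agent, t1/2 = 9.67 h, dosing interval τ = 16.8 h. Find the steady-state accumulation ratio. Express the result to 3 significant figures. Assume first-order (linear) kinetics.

1.43

k = ln2 / t½ = 0.693147 / 9.67 = 0.07168 h⁻¹
e^(−kτ) = e^(−0.07168 × 16.8) = 0.2999
Accumulation ratio R = 1 / (1 − e^(−kτ)) = 1 / (1 − 0.2999) = 1.428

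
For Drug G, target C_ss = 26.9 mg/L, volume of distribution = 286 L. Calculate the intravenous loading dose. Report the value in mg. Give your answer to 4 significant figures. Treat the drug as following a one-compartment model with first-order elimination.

7693 mg

LD = Css × Vd = 26.9 × 286 = 7693 mg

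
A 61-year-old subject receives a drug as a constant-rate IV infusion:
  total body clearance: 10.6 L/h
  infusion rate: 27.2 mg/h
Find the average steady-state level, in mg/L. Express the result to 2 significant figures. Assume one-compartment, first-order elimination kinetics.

At steady state Css = R₀ / CL = 27.2 / 10.60 = 2.566 mg/L

2.6 mg/L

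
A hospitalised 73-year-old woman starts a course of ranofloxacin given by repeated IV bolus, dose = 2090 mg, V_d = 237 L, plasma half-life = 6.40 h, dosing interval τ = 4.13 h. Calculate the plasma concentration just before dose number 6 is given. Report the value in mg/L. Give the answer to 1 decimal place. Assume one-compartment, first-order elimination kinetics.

14.0 mg/L

C₀ per dose = Dose / Vd = 2090 / 237 = 8.819 mg/L
k = ln2 / t½ = 0.693147 / 6.40 = 0.1083 h⁻¹
Fraction remaining after one interval: r = e^(−kτ) = e^(−0.1083 × 4.13) = 0.6394
Before dose 6, 5 doses have been given (aged 1τ, 2τ, 3τ, 4τ, 5τ).
C_trough = C₀ × (r + r² + … + r^5) = C₀ × r(1−r^5)/(1−r)
        = 8.819 × 0.6394 × (1 − 0.1069) / (1 − 0.6394) = 13.97 mg/L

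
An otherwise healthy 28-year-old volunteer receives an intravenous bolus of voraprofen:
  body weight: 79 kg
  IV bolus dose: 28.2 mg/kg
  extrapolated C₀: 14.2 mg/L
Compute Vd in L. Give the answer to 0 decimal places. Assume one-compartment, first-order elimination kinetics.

157 L

Dose = 28.2 × 79 = 2228 mg
Vd = Dose / C₀ = 2228 / 14.2 = 156.9 L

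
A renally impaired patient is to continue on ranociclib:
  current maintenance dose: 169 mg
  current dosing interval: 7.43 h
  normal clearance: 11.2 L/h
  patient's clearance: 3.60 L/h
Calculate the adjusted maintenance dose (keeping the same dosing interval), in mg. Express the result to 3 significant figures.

To keep the same average steady-state level, dosing rate must scale with clearance.
CL ratio = 3.60 / 11.2 = 0.3214
New dose (same interval) = 169 × 0.3214 = 54.32 mg

54.3 mg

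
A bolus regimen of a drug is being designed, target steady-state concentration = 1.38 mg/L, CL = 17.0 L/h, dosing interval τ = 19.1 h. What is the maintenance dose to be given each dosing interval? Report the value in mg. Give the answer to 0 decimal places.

448 mg

At steady state, Dose/τ = Css × CL.
Dose = Css × CL × τ = 1.38 × 17.00 × 19.1 = 448.1 mg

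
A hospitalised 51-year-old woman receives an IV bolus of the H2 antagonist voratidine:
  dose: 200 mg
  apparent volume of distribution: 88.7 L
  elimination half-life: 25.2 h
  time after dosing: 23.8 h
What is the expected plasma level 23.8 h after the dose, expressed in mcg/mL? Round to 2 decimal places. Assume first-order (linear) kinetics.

C₀ = Dose / Vd = 200.0 / 88.7 = 2.255 mg/L
k = ln2 / t½ = 0.693147 / 25.2 = 0.02751 h⁻¹
C = C₀ · e^(−k·t) = 2.255 × e^(−0.02751 × 23.8)
  = 2.255 × 0.5196 = 1.172 mg/L
(1.172 mg/L = 1.172 mcg/mL)

1.17 mcg/mL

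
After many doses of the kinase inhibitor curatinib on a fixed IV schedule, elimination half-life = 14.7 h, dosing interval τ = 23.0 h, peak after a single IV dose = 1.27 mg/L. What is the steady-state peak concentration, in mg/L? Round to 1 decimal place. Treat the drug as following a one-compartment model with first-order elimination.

k = ln2 / t½ = 0.693147 / 14.7 = 0.04715 h⁻¹
e^(−kτ) = e^(−0.04715 × 23.0) = 0.3381
Accumulation ratio R = 1 / (1 − e^(−kτ)) = 1 / (1 − 0.3381) = 1.511
Steady-state peak = C₀ × R = 1.27 × 1.511 = 1.919 mg/L

1.9 mg/L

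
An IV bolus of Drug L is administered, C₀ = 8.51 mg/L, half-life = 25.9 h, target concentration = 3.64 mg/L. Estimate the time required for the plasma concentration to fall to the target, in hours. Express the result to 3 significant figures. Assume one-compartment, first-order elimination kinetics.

31.7 h

k = ln2 / t½ = 0.693147 / 25.9 = 0.02676 h⁻¹
t = ln(C₀ / C) / k = ln(8.510 / 3.64) / 0.02676
  = ln(2.338) / 0.02676 = 0.8493 / 0.02676 = 31.74 h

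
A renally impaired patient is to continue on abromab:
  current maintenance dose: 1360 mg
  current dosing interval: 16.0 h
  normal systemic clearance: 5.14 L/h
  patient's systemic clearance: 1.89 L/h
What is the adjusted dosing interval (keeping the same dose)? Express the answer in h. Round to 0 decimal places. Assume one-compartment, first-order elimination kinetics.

To keep the same average steady-state level, dosing rate must scale with clearance.
CL ratio = 1.89 / 5.14 = 0.3677
New interval (same dose) = 16.0 / 0.3677 = 43.51 h

44 h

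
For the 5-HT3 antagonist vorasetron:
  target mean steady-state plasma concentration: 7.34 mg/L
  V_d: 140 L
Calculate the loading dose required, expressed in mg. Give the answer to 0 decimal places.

LD = Css × Vd = 7.34 × 140 = 1028 mg

1028 mg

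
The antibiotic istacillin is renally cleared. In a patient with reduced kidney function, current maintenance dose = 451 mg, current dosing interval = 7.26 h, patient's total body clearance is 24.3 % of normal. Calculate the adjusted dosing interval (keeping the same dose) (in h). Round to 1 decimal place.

29.9 h

To keep the same average steady-state level, dosing rate must scale with clearance.
CL ratio = 24.3 / 100 = 0.2430
New interval (same dose) = 7.26 / 0.2430 = 29.88 h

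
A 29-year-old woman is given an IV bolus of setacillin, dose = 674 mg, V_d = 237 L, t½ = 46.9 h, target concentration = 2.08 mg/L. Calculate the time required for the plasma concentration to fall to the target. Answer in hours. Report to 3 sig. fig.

C₀ = Dose / Vd = 674.0 / 237 = 2.844 mg/L
k = ln2 / t½ = 0.693147 / 46.9 = 0.01478 h⁻¹
t = ln(C₀ / C) / k = ln(2.844 / 2.08) / 0.01478
  = ln(1.367) / 0.01478 = 0.3126 / 0.01478 = 21.15 h

21.2 h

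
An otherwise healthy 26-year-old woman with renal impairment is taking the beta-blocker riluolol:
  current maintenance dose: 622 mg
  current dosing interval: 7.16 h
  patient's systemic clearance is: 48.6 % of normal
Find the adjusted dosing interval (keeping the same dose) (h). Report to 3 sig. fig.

To keep the same average steady-state level, dosing rate must scale with clearance.
CL ratio = 48.6 / 100 = 0.4860
New interval (same dose) = 7.16 / 0.4860 = 14.73 h

14.7 h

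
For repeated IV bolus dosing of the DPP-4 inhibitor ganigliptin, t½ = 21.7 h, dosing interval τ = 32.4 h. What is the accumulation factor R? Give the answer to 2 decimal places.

1.55

k = ln2 / t½ = 0.693147 / 21.7 = 0.03194 h⁻¹
e^(−kτ) = e^(−0.03194 × 32.4) = 0.3553
Accumulation ratio R = 1 / (1 − e^(−kτ)) = 1 / (1 − 0.3553) = 1.551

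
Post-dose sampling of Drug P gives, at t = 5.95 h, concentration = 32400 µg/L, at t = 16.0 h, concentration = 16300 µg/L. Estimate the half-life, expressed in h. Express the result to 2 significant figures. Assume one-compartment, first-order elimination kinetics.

k = ln(C₁/C₂) / (t₂ − t₁) = ln(32400/16300) / (16.0 − 5.95)
  = 0.6870 / 10.05 = 0.06836 h⁻¹
t½ = ln2 / k = 0.693147 / 0.06836 = 10.14 h

10 h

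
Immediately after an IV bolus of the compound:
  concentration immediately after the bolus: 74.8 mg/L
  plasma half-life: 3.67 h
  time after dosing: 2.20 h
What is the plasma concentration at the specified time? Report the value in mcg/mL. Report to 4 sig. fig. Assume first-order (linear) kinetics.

49.37 mcg/mL

k = ln2 / t½ = 0.693147 / 3.67 = 0.1889 h⁻¹
C = C₀ · e^(−k·t) = 74.80 × e^(−0.1889 × 2.20)
  = 74.80 × 0.6600 = 49.37 mg/L
(49.37 mg/L = 49.37 mcg/mL)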